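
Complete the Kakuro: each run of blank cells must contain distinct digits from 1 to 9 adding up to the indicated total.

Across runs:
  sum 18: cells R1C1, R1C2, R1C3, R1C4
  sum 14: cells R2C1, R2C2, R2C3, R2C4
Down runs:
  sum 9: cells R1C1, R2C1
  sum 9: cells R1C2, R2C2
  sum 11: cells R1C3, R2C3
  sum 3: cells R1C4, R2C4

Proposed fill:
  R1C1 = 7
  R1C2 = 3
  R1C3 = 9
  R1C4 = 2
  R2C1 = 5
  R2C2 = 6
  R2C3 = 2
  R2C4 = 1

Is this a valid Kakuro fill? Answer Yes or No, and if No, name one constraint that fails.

No — the across run R1C1–R1C4 sums to 21, not 18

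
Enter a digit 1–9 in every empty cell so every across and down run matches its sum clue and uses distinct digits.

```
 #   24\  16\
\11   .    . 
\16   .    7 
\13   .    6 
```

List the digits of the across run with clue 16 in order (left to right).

16 in 2 cells must be {7,9}; 24 in 3 cells must be {7,8,9}.
R1C2 = 16 − 13 = 3 completes the 16 down.
R2C1 = 16 − 7 = 9 completes the 16 across.
R3C1 = 13 − 6 = 7 completes the 13 across.
R1C1 = 11 − 3 = 8 completes the 11 across.

9 7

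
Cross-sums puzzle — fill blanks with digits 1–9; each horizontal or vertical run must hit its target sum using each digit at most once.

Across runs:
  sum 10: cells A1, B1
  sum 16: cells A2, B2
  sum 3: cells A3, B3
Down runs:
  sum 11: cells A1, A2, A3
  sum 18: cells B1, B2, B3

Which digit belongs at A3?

1

16 in 2 cells must be {7,9}; 3 in 2 cells must be {1,2}.
The 16 across and the 11 down share only 7, so A2 = 7.
B2 = 16 − 7 = 9 completes the 16 across.
Given what's placed, A3 must be 1 to fit the 3 across and 11 down.
B3 = 3 − 1 = 2 completes the 3 across.
A1 = 11 − 8 = 3 completes the 11 down.
B1 = 10 − 3 = 7 completes the 10 across.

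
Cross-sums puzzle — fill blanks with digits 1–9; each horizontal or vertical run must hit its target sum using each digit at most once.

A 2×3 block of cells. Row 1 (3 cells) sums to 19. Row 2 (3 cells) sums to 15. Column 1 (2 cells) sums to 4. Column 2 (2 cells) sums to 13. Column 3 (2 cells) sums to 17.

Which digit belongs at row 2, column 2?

6

4 in 2 cells must be {1,3}; 17 in 2 cells must be {8,9}.
The 19 across and the 4 down share only 3, so (1,1) = 3.
Given what's placed, (1,3) must be 9 to fit the 19 across and 17 down.
(2,1) = 4 − 3 = 1 completes the 4 down.
(2,3) = 17 − 9 = 8 completes the 17 down.
(1,2) = 19 − 12 = 7 completes the 19 across.
(2,2) = 15 − 9 = 6 completes the 15 across.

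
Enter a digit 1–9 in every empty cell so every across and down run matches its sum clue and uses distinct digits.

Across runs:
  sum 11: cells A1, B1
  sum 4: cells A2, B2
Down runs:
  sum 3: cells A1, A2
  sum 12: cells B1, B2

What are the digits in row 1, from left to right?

4 in 2 cells must be {1,3}; 3 in 2 cells must be {1,2}.
The 11 across and the 3 down share only 2, so A1 = 2.
B1 = 11 − 2 = 9 completes the 11 across.
A2 = 3 − 2 = 1 completes the 3 down.
B2 = 4 − 1 = 3 completes the 4 across.

2 9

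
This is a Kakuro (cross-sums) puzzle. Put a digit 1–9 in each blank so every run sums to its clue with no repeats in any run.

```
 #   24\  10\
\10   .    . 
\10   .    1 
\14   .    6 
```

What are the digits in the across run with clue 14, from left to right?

24 in 3 cells must be {7,8,9}.
R1C2 = 10 − 7 = 3 completes the 10 down.
R2C1 = 10 − 1 = 9 completes the 10 across.
R3C1 = 14 − 6 = 8 completes the 14 across.
R1C1 = 10 − 3 = 7 completes the 10 across.

8 6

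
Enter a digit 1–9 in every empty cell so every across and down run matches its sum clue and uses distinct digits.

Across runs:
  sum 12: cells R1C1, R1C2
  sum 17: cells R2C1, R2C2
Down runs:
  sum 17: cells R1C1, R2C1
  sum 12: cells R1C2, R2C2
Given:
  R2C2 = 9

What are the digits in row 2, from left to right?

8 9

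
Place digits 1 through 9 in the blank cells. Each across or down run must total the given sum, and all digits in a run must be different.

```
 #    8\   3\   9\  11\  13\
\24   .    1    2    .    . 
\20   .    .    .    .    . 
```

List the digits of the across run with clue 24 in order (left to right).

7, 1, 2, 5, 9

3 in 2 cells must be {1,2}.
R2C2 = 3 − 1 = 2 completes the 3 down.
R2C3 = 9 − 2 = 7 completes the 9 down.
Nothing is forced directly, so branch on R2C1, whose candidates are 1 or 6. If R2C1 = 6: then R1C1 would have to be in {4,5,6,7,8,9} for the 24 across but in {2} for the 8 down — contradiction. So R2C1 = 1.
R1C1 = 8 − 1 = 7 completes the 8 down.
No cell is forced outright now. R2C4 can only be 4 or 6 (the digits allowed by both its 20 across and its 11 down). If R2C4 = 4: then R1C4 would have to be in {5,6,8,9} for the 24 across but in {7} for the 11 down — contradiction. So R2C4 = 6.
R1C4 = 11 − 6 = 5 completes the 11 down.
R1C5 = 24 − 15 = 9 completes the 24 across.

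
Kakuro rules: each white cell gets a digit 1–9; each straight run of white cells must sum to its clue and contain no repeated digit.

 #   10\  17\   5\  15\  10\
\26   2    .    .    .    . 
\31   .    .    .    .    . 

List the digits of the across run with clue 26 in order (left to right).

2 8 4 9 3

17 in 2 cells must be {8,9}.
R2C1 = 10 − 2 = 8 completes the 10 down.
R2C2 = 9: the only remaining digit allowed by both the 31 across and the 17 down.
R1C2 = 17 − 9 = 8 completes the 17 down.
Nothing is forced directly, so branch on R2C4, whose candidates are 6 or 7. If R2C4 = 7: then R1C4 would have to be in {1,3,4,5,6,7,9} for the 26 across but in {8} for the 15 down — contradiction. So R2C4 = 6.
R1C4 = 15 − 6 = 9 completes the 15 down.
Nothing is forced directly, so branch on R2C3, whose candidates are 1 or 3. If R2C3 = 3: then R1C3 would have to be in {1,3,4,6} for the 26 across but in {2} for the 5 down — contradiction. So R2C3 = 1.
R1C3 = 5 − 1 = 4 completes the 5 down.
R1C5 = 26 − 23 = 3 completes the 26 across.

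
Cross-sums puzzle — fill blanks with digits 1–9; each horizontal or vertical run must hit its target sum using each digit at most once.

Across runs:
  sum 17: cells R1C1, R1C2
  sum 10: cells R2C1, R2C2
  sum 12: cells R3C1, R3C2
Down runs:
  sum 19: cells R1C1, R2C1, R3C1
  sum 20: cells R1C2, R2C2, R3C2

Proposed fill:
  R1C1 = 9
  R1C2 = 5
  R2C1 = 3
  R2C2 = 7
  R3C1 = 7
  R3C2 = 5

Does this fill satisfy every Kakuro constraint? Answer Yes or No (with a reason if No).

No — the down run R1C2–R3C2 sums to 17, not 20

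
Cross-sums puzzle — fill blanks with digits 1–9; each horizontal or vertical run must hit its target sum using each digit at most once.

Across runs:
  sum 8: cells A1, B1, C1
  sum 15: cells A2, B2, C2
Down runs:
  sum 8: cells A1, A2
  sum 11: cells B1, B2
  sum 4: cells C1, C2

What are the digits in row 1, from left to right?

3 4 1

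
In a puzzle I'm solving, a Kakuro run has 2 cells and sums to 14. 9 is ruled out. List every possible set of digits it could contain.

2 distinct digits from 1–9 sum between 3 and 17.
Dropping sets that contain 9.
Only one set works: {6,8}.

{6,8}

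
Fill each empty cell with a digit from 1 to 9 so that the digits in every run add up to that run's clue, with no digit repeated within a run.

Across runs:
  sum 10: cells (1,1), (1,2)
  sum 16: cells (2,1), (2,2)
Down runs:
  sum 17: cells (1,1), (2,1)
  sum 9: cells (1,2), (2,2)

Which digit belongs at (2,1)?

9

16 in 2 cells must be {7,9}; 17 in 2 cells must be {8,9}.
The 16 across and the 17 down share only 9, so (2,1) = 9.
(2,2) = 16 − 9 = 7 completes the 16 across.
(1,1) = 17 − 9 = 8 completes the 17 down.
(1,2) = 10 − 8 = 2 completes the 10 across.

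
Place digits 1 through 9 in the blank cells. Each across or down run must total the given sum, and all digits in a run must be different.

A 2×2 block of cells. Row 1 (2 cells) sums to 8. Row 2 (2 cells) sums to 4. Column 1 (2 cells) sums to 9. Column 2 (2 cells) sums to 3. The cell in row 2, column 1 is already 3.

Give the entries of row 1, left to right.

6, 2

4 in 2 cells must be {1,3}; 3 in 2 cells must be {1,2}.
(1,1) = 9 − 3 = 6 completes the 9 down.
(1,2) = 8 − 6 = 2 completes the 8 across.
(2,2) = 4 − 3 = 1 completes the 4 across.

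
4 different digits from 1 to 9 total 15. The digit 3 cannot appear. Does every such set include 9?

No

Counterexample: {1,2,4,8} sums to 15 under that restriction without using 9.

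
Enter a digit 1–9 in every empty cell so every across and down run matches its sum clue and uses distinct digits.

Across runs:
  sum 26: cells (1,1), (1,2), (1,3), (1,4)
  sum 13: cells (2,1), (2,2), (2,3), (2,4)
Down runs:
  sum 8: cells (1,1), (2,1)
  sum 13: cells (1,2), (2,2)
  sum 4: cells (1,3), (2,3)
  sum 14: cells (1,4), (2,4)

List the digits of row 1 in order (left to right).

4 in 2 cells must be {1,3}.
Only 3 fits (1,3) under both its across sum 26 and down sum 4.
(2,3) = 4 − 3 = 1 completes the 4 down.
Given what's placed, (1,1) must be 6 to fit the 26 across and 8 down.
(2,1) = 8 − 6 = 2 completes the 8 down.
(2,4) = 6: the only remaining digit allowed by both the 13 across and the 14 down.
(1,4) = 14 − 6 = 8 completes the 14 down.
(2,2) = 13 − 9 = 4 completes the 13 across.
(1,2) = 26 − 17 = 9 completes the 26 across.

6 9 3 8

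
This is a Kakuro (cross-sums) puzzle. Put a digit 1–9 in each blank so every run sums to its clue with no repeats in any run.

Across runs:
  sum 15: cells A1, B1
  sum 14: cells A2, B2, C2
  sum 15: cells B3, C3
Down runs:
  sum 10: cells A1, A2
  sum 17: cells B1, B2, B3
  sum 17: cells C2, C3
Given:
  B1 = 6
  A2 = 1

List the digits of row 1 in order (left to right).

9 6

17 in 2 cells must be {8,9}.
A1 = 15 − 6 = 9 completes the 15 across.
Nothing is forced directly, so branch on C2, whose candidates are 8 or 9. If C2 = 8: then B2 would have to be in {5} for the 14 across but in {2,3,4,7,8,9} for the 17 down — contradiction. So C2 = 9.
B2 = 14 − 10 = 4 completes the 14 across.
B3 = 17 − 10 = 7 completes the 17 down.
C3 = 15 − 7 = 8 completes the 15 across.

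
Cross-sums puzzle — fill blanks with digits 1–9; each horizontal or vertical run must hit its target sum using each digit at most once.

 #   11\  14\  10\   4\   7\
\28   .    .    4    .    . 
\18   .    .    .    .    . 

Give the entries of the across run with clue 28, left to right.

7, 9, 4, 3, 5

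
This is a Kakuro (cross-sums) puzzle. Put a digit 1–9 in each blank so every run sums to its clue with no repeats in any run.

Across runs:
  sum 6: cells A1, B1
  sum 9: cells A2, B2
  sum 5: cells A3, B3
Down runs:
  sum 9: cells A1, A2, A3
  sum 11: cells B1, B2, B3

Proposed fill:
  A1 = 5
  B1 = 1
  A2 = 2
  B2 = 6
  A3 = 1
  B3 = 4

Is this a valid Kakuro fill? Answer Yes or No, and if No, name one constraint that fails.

No — the across run A2–B2 sums to 8, not 9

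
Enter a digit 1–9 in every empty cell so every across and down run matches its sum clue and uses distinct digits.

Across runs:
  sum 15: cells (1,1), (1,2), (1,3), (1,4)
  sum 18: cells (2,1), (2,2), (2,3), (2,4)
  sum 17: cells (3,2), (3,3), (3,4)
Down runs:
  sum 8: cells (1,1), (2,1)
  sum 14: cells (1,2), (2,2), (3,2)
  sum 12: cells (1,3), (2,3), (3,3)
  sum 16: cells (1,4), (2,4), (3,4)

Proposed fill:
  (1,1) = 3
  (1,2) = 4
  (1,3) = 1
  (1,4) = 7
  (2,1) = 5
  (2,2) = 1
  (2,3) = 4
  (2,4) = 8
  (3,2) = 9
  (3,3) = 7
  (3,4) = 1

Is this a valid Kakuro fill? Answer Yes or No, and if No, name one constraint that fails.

Across: 3+4+1+7=15; 5+1+4+8=18; 9+7+1=17. Down: 3+5=8; 4+1+9=14; 1+4+7=12; 7+8+1=16. No digit repeats within any run.

Yes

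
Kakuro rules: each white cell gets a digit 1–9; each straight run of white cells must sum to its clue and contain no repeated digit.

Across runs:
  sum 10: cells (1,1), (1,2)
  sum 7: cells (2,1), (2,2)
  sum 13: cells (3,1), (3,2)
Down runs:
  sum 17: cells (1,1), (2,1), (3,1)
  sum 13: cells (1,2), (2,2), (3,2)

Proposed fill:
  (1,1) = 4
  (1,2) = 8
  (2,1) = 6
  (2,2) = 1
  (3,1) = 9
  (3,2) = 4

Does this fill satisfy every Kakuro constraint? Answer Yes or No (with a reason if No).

No — the down run (1,1)–(3,1) sums to 19, not 17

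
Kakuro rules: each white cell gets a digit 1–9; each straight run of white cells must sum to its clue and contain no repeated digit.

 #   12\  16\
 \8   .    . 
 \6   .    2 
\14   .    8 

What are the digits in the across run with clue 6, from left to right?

4 2

R1C2 = 16 − 10 = 6 completes the 16 down.
R2C1 = 6 − 2 = 4 completes the 6 across.
R3C1 = 14 − 8 = 6 completes the 14 across.
R1C1 = 8 − 6 = 2 completes the 8 across.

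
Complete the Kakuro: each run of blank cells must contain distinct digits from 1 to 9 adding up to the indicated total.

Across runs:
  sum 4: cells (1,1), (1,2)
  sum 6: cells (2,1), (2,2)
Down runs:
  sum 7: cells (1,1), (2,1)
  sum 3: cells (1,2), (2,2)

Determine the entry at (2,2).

2

4 in 2 cells must be {1,3}; 3 in 2 cells must be {1,2}.
The 4 across and the 3 down share only 1, so (1,2) = 1.
(2,2) = 3 − 1 = 2 completes the 3 down.
(1,1) = 4 − 1 = 3 completes the 4 across.
(2,1) = 6 − 2 = 4 completes the 6 across.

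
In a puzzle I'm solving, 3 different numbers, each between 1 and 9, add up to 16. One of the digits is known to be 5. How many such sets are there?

3 distinct digits from 1–9 sum between 6 and 24.
Keeping only sets containing 5.
Enumerating: {2,5,9}, {3,5,8}, {4,5,7}.

3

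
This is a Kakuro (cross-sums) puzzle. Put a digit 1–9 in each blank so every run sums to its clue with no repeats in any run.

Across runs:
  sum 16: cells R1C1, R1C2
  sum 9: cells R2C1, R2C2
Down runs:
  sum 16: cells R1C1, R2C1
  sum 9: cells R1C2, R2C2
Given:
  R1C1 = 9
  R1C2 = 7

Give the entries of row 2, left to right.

7, 2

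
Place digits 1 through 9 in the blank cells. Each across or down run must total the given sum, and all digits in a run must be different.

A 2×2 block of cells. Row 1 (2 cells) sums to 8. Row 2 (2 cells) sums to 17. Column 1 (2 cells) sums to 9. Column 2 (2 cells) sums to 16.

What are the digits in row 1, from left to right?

17 in 2 cells must be {8,9}; 16 in 2 cells must be {7,9}.
The 8 across and the 16 down share only 7, so (1,2) = 7.
The 17 across and the 9 down share only 8, so (2,1) = 8.
(2,2) = 17 − 8 = 9 completes the 17 across.
(1,1) = 8 − 7 = 1 completes the 8 across.

1, 7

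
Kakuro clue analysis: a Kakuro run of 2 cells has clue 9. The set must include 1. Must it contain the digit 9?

No

The only way to make 9 from 2 distinct digits under that restriction is {1,8}, which does not contain 9.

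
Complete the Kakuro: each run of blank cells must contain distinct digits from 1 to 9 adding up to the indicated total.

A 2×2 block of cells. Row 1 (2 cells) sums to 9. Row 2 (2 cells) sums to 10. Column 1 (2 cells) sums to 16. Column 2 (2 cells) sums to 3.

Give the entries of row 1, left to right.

7 2

16 in 2 cells must be {7,9}; 3 in 2 cells must be {1,2}.
The 9 across and the 16 down share only 7, so (1,1) = 7.
(1,2) = 9 − 7 = 2 completes the 9 across.
(2,1) = 16 − 7 = 9 completes the 16 down.
(2,2) = 10 − 9 = 1 completes the 10 across.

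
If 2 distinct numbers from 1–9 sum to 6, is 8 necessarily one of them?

Counterexample: {1,5} sums to 6 without using 8.

No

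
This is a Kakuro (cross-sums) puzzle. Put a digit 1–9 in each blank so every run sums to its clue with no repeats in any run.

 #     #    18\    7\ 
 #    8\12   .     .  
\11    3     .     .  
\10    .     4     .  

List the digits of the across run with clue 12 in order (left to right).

7 in 3 cells must be {1,2,4}.
The 12 across and the 7 down share only 4, so R1C3 = 4.
R2C2 = 6: the only remaining digit allowed by both the 11 across and the 18 down.
R2C3 = 11 − 9 = 2 completes the 11 across.
R3C1 = 8 − 3 = 5 completes the 8 down.
R3C3 = 10 − 9 = 1 completes the 10 across.
R1C2 = 12 − 4 = 8 completes the 12 across.

8 4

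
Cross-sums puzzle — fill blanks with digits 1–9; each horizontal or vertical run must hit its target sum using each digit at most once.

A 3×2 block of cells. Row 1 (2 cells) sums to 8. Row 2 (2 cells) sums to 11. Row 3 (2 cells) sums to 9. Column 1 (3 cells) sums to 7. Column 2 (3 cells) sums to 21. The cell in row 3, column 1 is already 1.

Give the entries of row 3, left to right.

7 in 3 cells must be {1,2,4}.
Given what's placed, (1,1) must be 2 to fit the 8 across and 7 down.
(1,2) = 8 − 2 = 6 completes the 8 across.
(2,1) = 7 − 3 = 4 completes the 7 down.
(2,2) = 11 − 4 = 7 completes the 11 across.
(3,2) = 9 − 1 = 8 completes the 9 across.

1, 8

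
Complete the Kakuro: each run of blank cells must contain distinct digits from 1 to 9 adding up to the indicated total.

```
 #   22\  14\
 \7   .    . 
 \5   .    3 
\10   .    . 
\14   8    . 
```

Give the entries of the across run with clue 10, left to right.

R2C1 = 5 − 3 = 2 completes the 5 across.
R4C2 = 14 − 8 = 6 completes the 14 across.
No cell is forced outright now. R1C1 can only be 3 or 5 (the digits allowed by both its 7 across and its 22 down). If R1C1 = 5: then R1C2 would have to be in {2} for the 7 across but in {1,4} for the 14 down — contradiction. So R1C1 = 3.
R1C2 = 7 − 3 = 4 completes the 7 across.
R3C1 = 22 − 13 = 9 completes the 22 down.
R3C2 = 10 − 9 = 1 completes the 10 across.

9 1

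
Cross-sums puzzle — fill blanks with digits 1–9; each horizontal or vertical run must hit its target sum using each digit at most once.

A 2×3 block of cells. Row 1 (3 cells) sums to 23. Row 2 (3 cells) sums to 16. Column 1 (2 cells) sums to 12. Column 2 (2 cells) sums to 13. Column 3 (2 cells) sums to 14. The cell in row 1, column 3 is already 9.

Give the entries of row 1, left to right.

8 6 9

23 in 3 cells must be {6,8,9}.
Given what's placed, (1,1) must be 8 to fit the 23 across and 12 down.
(1,2) = 23 − 17 = 6 completes the 23 across.
(2,1) = 12 − 8 = 4 completes the 12 down.
(2,2) = 13 − 6 = 7 completes the 13 down.
(2,3) = 16 − 11 = 5 completes the 16 across.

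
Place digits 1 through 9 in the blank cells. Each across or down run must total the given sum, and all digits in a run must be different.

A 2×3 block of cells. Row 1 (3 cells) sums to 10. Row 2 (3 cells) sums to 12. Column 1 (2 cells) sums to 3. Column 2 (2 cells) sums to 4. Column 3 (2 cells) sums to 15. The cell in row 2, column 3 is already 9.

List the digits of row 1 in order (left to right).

3 in 2 cells must be {1,2}; 4 in 2 cells must be {1,3}.
(1,3) = 15 − 9 = 6 completes the 15 down.
(2,2) = 1: the only remaining digit allowed by both the 12 across and the 4 down.
(1,1) = 1: the only remaining digit allowed by both the 10 across and the 3 down.
(1,2) = 10 − 7 = 3 completes the 10 across.
(2,1) = 12 − 10 = 2 completes the 12 across.

1 3 6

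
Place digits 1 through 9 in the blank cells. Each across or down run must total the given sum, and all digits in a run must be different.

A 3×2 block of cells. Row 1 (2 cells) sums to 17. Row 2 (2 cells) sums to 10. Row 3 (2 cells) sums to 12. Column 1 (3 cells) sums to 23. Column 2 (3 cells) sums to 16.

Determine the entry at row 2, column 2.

4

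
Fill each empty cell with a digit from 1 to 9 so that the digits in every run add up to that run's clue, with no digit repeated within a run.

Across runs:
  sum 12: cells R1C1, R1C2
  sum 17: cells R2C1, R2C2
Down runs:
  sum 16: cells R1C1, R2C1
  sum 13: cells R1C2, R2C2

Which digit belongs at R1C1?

7

17 in 2 cells must be {8,9}; 16 in 2 cells must be {7,9}.
The 17 across and the 16 down share only 9, so R2C1 = 9.
R2C2 = 17 − 9 = 8 completes the 17 across.
R1C1 = 16 − 9 = 7 completes the 16 down.
R1C2 = 12 − 7 = 5 completes the 12 across.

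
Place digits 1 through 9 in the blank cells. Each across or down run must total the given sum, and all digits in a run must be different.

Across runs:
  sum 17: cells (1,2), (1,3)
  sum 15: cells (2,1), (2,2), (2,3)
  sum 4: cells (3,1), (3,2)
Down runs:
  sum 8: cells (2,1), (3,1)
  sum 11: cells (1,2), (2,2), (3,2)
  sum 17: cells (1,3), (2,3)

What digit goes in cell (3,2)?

17 in 2 cells must be {8,9}; 4 in 2 cells must be {1,3}.
The 17 across and the 11 down share only 8, so (1,2) = 8.
(1,3) = 17 − 8 = 9 completes the 17 across.
(2,3) = 17 − 9 = 8 completes the 17 down.
(3,2) = 1: the only remaining digit allowed by both the 4 across and the 11 down.
(2,2) = 11 − 9 = 2 completes the 11 down.
(3,1) = 4 − 1 = 3 completes the 4 across.
(2,1) = 15 − 10 = 5 completes the 15 across.

1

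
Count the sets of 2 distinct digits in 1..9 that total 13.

2 distinct digits from 1–9 sum between 3 and 17.
Enumerating: {4,9}, {5,8}, {6,7}.

3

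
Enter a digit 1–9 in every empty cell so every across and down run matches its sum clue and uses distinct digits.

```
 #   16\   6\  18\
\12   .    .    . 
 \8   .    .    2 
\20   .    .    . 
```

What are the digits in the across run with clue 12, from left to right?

3, 2, 7

6 in 3 cells must be {1,2,3}.
R2C2 = 1: the only remaining digit allowed by both the 8 across and the 6 down.
R3C2 = 3: the only remaining digit allowed by both the 20 across and the 6 down.
R3C3 = 9: the only remaining digit allowed by both the 20 across and the 18 down.
R1C2 = 6 − 4 = 2 completes the 6 down.
R1C3 = 18 − 11 = 7 completes the 18 down.
R2C1 = 8 − 3 = 5 completes the 8 across.
R3C1 = 20 − 12 = 8 completes the 20 across.
R1C1 = 12 − 9 = 3 completes the 12 across.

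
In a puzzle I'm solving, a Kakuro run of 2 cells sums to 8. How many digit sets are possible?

3

2 distinct digits from 1–9 sum between 3 and 17.
Enumerating: {1,7}, {2,6}, {3,5}.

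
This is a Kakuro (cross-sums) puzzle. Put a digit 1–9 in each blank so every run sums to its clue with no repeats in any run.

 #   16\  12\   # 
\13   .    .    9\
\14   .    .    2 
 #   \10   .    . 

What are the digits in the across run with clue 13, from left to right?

16 in 2 cells must be {7,9}.
R3C3 = 9 − 2 = 7 completes the 9 down.
R3C2 = 10 − 7 = 3 completes the 10 across.
Nothing is forced directly, so branch on R1C1, whose candidates are 7 or 9. If R1C1 = 7: then R1C2 would have to be in {6} for the 13 across but in {1,2,4,5,7,8} for the 12 down — contradiction. So R1C1 = 9.
R1C2 = 13 − 9 = 4 completes the 13 across.
R2C1 = 16 − 9 = 7 completes the 16 down.
R2C2 = 14 − 9 = 5 completes the 14 across.

9 4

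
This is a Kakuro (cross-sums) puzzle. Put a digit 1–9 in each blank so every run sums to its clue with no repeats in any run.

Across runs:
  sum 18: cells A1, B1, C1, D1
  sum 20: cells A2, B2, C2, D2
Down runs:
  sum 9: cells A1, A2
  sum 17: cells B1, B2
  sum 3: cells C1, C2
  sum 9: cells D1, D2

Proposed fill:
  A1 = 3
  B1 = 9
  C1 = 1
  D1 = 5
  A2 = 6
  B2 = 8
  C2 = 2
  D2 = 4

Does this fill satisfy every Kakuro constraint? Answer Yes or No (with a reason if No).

Yes

Across: 3+9+1+5=18; 6+8+2+4=20. Down: 3+6=9; 9+8=17; 1+2=3; 5+4=9. No digit repeats within any run.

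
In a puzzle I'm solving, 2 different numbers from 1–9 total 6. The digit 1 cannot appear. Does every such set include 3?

No

The only way to make 6 from 2 distinct digits under that restriction is {2,4}, which does not contain 3.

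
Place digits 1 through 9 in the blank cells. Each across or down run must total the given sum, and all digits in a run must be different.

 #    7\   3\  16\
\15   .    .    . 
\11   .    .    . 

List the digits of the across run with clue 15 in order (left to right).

3 in 2 cells must be {1,2}; 16 in 2 cells must be {7,9}.
The 11 across and the 16 down share only 7, so R2C3 = 7.
R1C3 = 16 − 7 = 9 completes the 16 down.
Given what's placed, R2C2 must be 1 to fit the 11 across and 3 down.
R1C2 = 3 − 1 = 2 completes the 3 down.
R2C1 = 11 − 8 = 3 completes the 11 across.
R1C1 = 15 − 11 = 4 completes the 15 across.

4 2 9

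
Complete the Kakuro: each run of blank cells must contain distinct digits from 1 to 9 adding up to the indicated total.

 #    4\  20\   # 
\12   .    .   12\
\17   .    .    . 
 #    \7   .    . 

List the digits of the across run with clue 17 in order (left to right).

4 in 2 cells must be {1,3}.
The 12 across and the 4 down share only 3, so R1C1 = 3.
R1C2 = 12 − 3 = 9 completes the 12 across.
R2C1 = 4 − 3 = 1 completes the 4 down.
R2C2 = 7: the only remaining digit allowed by both the 17 across and the 20 down.
R2C3 = 17 − 8 = 9 completes the 17 across.
R3C2 = 20 − 16 = 4 completes the 20 down.
R3C3 = 7 − 4 = 3 completes the 7 across.

1, 7, 9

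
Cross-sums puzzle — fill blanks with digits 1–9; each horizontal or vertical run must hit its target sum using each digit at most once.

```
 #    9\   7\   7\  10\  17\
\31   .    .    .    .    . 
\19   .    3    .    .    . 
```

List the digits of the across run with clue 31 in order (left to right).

17 in 2 cells must be {8,9}.
R1C2 = 7 − 3 = 4 completes the 7 down.
Nothing is forced directly, so branch on R1C3, whose candidates are 3 or 5 or 6. If R1C3 = 5: that forces R1C5 = 9, R2C3 = 2, R2C5 = 8, R2C4 = 1, after which R1C4 would have to be in {6,7} for the 31 across but in {9} for the 10 down — contradiction. If R1C3 = 6: that forces R1C5 = 9, R2C3 = 1, R2C5 = 8, R1C4 = 7, after which R2C4 would have to be in {2,5} for the 19 across but in {3} for the 10 down — contradiction. So R1C3 = 3.
R2C3 = 7 − 3 = 4 completes the 7 down.
Given what's placed, R2C5 must be 9 to fit the 19 across and 17 down.
R1C5 = 17 − 9 = 8 completes the 17 down.
R1C1 = 7: the only remaining digit allowed by both the 31 across and the 9 down.
R1C4 = 31 − 22 = 9 completes the 31 across.

7 4 3 9 8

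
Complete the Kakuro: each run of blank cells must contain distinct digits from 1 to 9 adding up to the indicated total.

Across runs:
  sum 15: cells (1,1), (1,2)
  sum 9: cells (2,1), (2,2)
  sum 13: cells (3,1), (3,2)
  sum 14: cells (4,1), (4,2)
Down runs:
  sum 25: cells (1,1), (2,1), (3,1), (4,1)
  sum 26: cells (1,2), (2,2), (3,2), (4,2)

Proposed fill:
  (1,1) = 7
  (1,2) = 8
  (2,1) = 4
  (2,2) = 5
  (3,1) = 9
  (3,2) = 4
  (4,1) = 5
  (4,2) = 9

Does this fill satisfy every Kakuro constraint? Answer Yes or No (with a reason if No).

Yes

Across: 7+8=15; 4+5=9; 9+4=13; 5+9=14. Down: 7+4+9+5=25; 8+5+4+9=26. No digit repeats within any run.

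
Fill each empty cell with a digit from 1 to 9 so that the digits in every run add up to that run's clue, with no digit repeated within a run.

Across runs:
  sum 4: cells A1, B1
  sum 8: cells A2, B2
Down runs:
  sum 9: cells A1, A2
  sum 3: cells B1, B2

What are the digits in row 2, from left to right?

4 in 2 cells must be {1,3}; 3 in 2 cells must be {1,2}.
The 4 across and the 3 down share only 1, so B1 = 1.
B2 = 3 − 1 = 2 completes the 3 down.
A1 = 4 − 1 = 3 completes the 4 across.
A2 = 8 − 2 = 6 completes the 8 across.

6 2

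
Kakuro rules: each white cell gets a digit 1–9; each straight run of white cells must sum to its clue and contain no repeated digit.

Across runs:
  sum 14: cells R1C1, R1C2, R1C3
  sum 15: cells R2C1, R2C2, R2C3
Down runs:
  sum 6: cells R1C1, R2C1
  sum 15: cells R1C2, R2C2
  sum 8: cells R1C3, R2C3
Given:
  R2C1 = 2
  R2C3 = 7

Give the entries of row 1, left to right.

4 9 1

R1C1 = 6 − 2 = 4 completes the 6 down.
R1C3 = 8 − 7 = 1 completes the 8 down.
R2C2 = 15 − 9 = 6 completes the 15 across.
R1C2 = 14 − 5 = 9 completes the 14 across.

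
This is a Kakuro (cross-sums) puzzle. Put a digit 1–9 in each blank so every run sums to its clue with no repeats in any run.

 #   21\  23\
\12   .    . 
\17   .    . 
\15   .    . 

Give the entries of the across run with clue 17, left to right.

8, 9

17 in 2 cells must be {8,9}; 23 in 3 cells must be {6,8,9}.
Nothing is forced directly, so branch on R1C2, whose candidates are 8 or 9. If R1C2 = 9: then R1C1 would have to be in {3} for the 12 across but in {4,5,6,7,8,9} for the 21 down — contradiction. So R1C2 = 8.
R1C1 = 12 − 8 = 4 completes the 12 across.
Given what's placed, R2C2 must be 9 to fit the 17 across and 23 down.
R3C2 = 23 − 17 = 6 completes the 23 down.
R2C1 = 17 − 9 = 8 completes the 17 across.
R3C1 = 15 − 6 = 9 completes the 15 across.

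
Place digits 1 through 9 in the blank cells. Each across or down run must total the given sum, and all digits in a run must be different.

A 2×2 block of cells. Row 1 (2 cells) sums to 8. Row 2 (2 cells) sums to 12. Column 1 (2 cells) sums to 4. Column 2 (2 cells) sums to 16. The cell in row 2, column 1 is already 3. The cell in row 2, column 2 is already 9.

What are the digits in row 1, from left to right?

1, 7

4 in 2 cells must be {1,3}; 16 in 2 cells must be {7,9}.
(1,1) = 4 − 3 = 1 completes the 4 down.
(1,2) = 8 − 1 = 7 completes the 8 across.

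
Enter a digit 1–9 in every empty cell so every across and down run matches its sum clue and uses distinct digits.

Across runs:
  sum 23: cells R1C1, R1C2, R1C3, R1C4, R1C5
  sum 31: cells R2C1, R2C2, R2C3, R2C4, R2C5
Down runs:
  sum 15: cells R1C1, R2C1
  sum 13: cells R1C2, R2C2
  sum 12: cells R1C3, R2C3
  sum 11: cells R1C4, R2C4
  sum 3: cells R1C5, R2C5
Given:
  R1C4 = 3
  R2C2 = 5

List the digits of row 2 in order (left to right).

3 in 2 cells must be {1,2}.
R1C2 = 13 − 5 = 8 completes the 13 down.
R2C4 = 11 − 3 = 8 completes the 11 down.
R2C5 = 2: the only remaining digit allowed by both the 31 across and the 3 down.
R1C5 = 3 − 2 = 1 completes the 3 down.
Nothing is forced directly, so branch on R2C1, whose candidates are 7 or 9. If R2C1 = 7: then R1C1 would have to be in {2,4,5,6,7,9} for the 23 across but in {8} for the 15 down — contradiction. So R2C1 = 9.
R1C1 = 15 − 9 = 6 completes the 15 down.
R1C3 = 23 − 18 = 5 completes the 23 across.
R2C3 = 31 − 24 = 7 completes the 31 across.

9, 5, 7, 8, 2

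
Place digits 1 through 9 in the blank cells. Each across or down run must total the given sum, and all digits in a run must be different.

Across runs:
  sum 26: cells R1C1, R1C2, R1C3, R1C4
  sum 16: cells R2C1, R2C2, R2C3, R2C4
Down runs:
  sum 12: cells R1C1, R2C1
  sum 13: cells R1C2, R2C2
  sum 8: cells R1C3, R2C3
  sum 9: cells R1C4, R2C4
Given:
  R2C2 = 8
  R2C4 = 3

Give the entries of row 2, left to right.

R1C2 = 13 − 8 = 5 completes the 13 down.
R1C4 = 9 − 3 = 6 completes the 9 down.
Given what's placed, R2C1 must be 4 to fit the 16 across and 12 down.
R2C3 = 16 − 15 = 1 completes the 16 across.
R1C1 = 12 − 4 = 8 completes the 12 down.
R1C3 = 26 − 19 = 7 completes the 26 across.

4 8 1 3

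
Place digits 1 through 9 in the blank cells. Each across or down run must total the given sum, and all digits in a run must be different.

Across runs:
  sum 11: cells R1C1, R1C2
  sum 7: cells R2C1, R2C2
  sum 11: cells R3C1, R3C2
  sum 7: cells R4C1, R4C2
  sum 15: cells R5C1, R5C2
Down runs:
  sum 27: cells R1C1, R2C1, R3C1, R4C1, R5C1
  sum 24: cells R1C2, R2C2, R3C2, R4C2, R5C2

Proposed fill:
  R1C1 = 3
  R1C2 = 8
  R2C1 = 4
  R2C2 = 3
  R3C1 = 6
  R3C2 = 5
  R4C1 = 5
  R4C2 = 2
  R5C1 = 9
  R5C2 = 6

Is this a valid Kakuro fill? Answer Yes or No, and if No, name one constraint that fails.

Across: 3+8=11; 4+3=7; 6+5=11; 5+2=7; 9+6=15. Down: 3+4+6+5+9=27; 8+3+5+2+6=24. No digit repeats within any run.

Yes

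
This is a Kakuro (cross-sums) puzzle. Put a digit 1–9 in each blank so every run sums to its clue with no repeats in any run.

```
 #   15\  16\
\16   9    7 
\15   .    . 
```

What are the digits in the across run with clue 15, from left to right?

6 9

16 in 2 cells must be {7,9}.
R2C1 = 15 − 9 = 6 completes the 15 down.
R2C2 = 15 − 6 = 9 completes the 15 across.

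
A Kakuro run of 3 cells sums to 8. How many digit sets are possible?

2

3 distinct digits from 1–9 sum between 6 and 24.
Enumerating: {1,2,5}, {1,3,4}.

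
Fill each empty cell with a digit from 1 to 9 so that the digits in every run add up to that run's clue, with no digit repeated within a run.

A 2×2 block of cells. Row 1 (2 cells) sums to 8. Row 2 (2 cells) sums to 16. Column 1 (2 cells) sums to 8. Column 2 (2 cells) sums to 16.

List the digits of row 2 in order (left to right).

7, 9

16 in 2 cells must be {7,9}.
The 8 across and the 16 down share only 7, so (1,2) = 7.
The 16 across and the 8 down share only 7, so (2,1) = 7.
(2,2) = 16 − 7 = 9 completes the 16 across.
(1,1) = 8 − 7 = 1 completes the 8 across.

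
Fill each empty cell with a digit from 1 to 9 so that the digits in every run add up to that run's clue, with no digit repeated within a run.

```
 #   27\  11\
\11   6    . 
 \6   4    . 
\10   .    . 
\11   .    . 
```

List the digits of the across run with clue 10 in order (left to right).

11 in 4 cells must be {1,2,3,5}.
R1C2 = 11 − 6 = 5 completes the 11 across.
R2C2 = 6 − 4 = 2 completes the 6 across.
Given what's placed, R4C2 must be 3 to fit the 11 across and 11 down.
R3C2 = 11 − 10 = 1 completes the 11 down.
R4C1 = 11 − 3 = 8 completes the 11 across.
R3C1 = 10 − 1 = 9 completes the 10 across.

9, 1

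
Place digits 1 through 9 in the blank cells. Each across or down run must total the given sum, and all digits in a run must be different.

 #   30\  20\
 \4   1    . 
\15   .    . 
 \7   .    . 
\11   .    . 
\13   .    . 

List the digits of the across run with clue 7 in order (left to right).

4 in 2 cells must be {1,3}.
R1C2 = 4 − 1 = 3 completes the 4 across.
Given what's placed, R3C1 must be 5 to fit the 7 across and 30 down.
R3C2 = 7 − 5 = 2 completes the 7 across.

5 2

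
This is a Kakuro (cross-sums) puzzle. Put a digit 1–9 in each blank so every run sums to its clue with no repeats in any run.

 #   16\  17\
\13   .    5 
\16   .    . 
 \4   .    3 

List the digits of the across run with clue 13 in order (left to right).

16 in 2 cells must be {7,9}; 4 in 2 cells must be {1,3}.
R1C1 = 13 − 5 = 8 completes the 13 across.
Given what's placed, R2C1 must be 7 to fit the 16 across and 16 down.
R2C2 = 16 − 7 = 9 completes the 16 across.
R3C1 = 4 − 3 = 1 completes the 4 across.

8 5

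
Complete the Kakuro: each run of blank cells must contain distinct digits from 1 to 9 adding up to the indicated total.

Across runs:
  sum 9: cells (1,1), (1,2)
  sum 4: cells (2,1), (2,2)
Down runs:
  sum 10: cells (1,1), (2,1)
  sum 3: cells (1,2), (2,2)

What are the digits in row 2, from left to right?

3 1

4 in 2 cells must be {1,3}; 3 in 2 cells must be {1,2}.
The 4 across and the 3 down share only 1, so (2,2) = 1.
(1,2) = 3 − 1 = 2 completes the 3 down.
(2,1) = 4 − 1 = 3 completes the 4 across.
(1,1) = 9 − 2 = 7 completes the 9 across.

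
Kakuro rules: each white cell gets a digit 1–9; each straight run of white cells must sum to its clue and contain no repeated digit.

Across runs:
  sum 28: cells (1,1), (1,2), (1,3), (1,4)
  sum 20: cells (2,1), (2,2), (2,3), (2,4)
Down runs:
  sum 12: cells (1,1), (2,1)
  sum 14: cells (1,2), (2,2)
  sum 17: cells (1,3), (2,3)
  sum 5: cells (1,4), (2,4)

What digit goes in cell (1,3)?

9

17 in 2 cells must be {8,9}.
Only 4 fits (1,4) under both its across sum 28 and down sum 5.
(2,4) = 5 − 4 = 1 completes the 5 down.
Nothing is forced directly, so branch on (1,2), whose candidates are 8 or 9. If (1,2) = 9: that forces (1,3) = 8, (2,2) = 5, after which (2,3) would have to be in {6,8} for the 20 across but in {9} for the 17 down — contradiction. So (1,2) = 8.
(1,3) = 9: the only remaining digit allowed by both the 28 across and the 17 down.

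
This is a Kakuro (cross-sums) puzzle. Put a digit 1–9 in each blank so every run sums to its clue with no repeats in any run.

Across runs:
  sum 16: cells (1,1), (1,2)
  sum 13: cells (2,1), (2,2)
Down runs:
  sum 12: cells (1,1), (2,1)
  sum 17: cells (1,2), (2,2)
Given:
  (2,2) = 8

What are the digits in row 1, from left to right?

7 9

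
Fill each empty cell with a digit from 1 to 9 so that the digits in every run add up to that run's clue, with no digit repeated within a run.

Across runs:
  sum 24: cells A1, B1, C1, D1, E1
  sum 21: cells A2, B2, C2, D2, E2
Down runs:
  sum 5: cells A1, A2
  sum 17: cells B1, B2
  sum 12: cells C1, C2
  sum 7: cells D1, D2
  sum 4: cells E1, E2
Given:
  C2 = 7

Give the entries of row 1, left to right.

3 9 5 6 1

17 in 2 cells must be {8,9}; 4 in 2 cells must be {1,3}.
C1 = 12 − 7 = 5 completes the 12 down.
B2 = 8: the only remaining digit allowed by both the 21 across and the 17 down.
B1 = 17 − 8 = 9 completes the 17 down.
No cell is forced outright now. E1 can only be 1 or 3 (the digits allowed by both its 24 across and its 4 down). If E1 = 3: that forces A1 = 1, D1 = 6, after which A2 would have to be in {1,2,3} for the 21 across but in {4} for the 5 down — contradiction. So E1 = 1.
E2 = 4 − 1 = 3 completes the 4 down.
No cell is forced outright now. A1 can only be 2 or 3 (the digits allowed by both its 24 across and its 5 down). If A1 = 2: then D1 would have to be in {7} for the 24 across but in {1,2,3,4,5,6} for the 7 down — contradiction. So A1 = 3.
D1 = 24 − 18 = 6 completes the 24 across.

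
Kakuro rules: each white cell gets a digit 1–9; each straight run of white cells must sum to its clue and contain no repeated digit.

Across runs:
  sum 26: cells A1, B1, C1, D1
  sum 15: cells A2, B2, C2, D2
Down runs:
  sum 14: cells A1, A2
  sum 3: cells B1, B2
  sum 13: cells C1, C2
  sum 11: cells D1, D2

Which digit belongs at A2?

5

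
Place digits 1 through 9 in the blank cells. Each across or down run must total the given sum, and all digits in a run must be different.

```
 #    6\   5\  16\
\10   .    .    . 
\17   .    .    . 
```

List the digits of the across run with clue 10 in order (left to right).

1, 2, 7

16 in 2 cells must be {7,9}.
The 10 across and the 16 down share only 7, so R1C3 = 7.
R2C3 = 16 − 7 = 9 completes the 16 down.
Nothing is forced directly, so branch on R1C1, whose candidates are 1 or 2. If R1C1 = 2: that forces R1C2 = 1, after which R2C1 would have to be in {1,2,3,5,6,7} for the 17 across but in {4} for the 6 down — contradiction. So R1C1 = 1.
R1C2 = 10 − 8 = 2 completes the 10 across.
R2C1 = 6 − 1 = 5 completes the 6 down.
R2C2 = 17 − 14 = 3 completes the 17 across.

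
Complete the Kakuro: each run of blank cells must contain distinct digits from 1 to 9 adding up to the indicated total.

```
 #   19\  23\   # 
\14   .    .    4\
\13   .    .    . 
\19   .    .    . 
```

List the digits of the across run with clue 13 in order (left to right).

23 in 3 cells must be {6,8,9}; 4 in 2 cells must be {1,3}.
Only 3 fits R3C3 under both its across sum 19 and down sum 4.
R2C3 = 4 − 3 = 1 completes the 4 down.
Given what's placed, R3C2 must be 9 to fit the 19 across and 23 down.
R2C2 = 8: the only remaining digit allowed by both the 13 across and the 23 down.
R3C1 = 19 − 12 = 7 completes the 19 across.
R1C2 = 23 − 17 = 6 completes the 23 down.
R2C1 = 13 − 9 = 4 completes the 13 across.

4 8 1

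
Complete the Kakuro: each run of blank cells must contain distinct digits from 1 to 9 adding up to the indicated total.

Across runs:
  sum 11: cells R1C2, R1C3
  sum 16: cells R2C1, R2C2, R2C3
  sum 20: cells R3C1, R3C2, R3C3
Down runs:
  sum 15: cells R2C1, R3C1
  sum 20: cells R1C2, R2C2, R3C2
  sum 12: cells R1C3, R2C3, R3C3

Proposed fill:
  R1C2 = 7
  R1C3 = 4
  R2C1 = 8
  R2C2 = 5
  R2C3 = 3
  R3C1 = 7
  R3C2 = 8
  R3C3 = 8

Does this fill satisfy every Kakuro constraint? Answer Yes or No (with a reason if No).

No — the across run R3C1–R3C3 sums to 23, not 20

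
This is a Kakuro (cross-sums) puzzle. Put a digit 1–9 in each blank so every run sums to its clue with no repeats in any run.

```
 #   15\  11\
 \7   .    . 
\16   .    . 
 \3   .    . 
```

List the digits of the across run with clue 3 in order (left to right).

2, 1

16 in 2 cells must be {7,9}; 3 in 2 cells must be {1,2}.
The 16 across and the 11 down share only 7, so R2C2 = 7.
Given what's placed, R3C2 must be 1 to fit the 3 across and 11 down.
R1C2 = 11 − 8 = 3 completes the 11 down.
R2C1 = 16 − 7 = 9 completes the 16 across.
R3C1 = 3 − 1 = 2 completes the 3 across.
R1C1 = 7 − 3 = 4 completes the 7 across.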